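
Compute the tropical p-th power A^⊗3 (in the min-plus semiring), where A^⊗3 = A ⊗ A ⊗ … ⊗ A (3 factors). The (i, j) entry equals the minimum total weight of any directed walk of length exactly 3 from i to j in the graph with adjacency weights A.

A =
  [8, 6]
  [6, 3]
A^⊗3 =
  [15, 12]
  [12, 9]

Each entry (A^⊗3)_ij equals the minimum over all length-3 walks i = v_0 → v_1 → … → v_3 = j of Σ_t A[v_t][v_{t+1}]. For example, for (i, j) = (0, 1) we minimise over 4 possible intermediate vertex sequences; the minimum is 12, attained along the walk 0 → 1 → 1 → 1.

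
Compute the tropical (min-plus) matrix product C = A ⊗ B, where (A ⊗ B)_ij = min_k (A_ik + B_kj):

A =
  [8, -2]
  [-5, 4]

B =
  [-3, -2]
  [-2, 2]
A ⊗ B =
  [-4, 0]
  [-8, -7]

Apply the min-plus product entry-by-entry:
  C[0][0] = min over k of (A[0][0] + B[0][0] = 8 + -3 = 5, A[0][1] + B[1][0] = -2 + -2 = -4) = -4 (attained at k = 1)
  C[0][1] = min over k of (A[0][0] + B[0][1] = 8 + -2 = 6, A[0][1] + B[1][1] = -2 + 2 = 0) = 0 (attained at k = 1)
  C[1][0] = min over k of (A[1][0] + B[0][0] = -5 + -3 = -8, A[1][1] + B[1][0] = 4 + -2 = 2) = -8 (attained at k = 0)
  C[1][1] = min over k of (A[1][0] + B[0][1] = -5 + -2 = -7, A[1][1] + B[1][1] = 4 + 2 = 6) = -7 (attained at k = 0)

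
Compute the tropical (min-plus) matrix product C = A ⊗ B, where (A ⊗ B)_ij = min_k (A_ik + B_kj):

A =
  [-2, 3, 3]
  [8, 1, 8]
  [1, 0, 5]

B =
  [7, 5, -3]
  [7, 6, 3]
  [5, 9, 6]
A ⊗ B =
  [5, 3, -5]
  [8, 7, 4]
  [7, 6, -2]

Apply the min-plus product entry-by-entry:
  C[0][0] = min over k of (A[0][0] + B[0][0] = -2 + 7 = 5, A[0][1] + B[1][0] = 3 + 7 = 10, A[0][2] + B[2][0] = 3 + 5 = 8) = 5 (attained at k = 0)
  C[0][1] = min over k of (A[0][0] + B[0][1] = -2 + 5 = 3, A[0][1] + B[1][1] = 3 + 6 = 9, A[0][2] + B[2][1] = 3 + 9 = 12) = 3 (attained at k = 0)
  C[0][2] = min over k of (A[0][0] + B[0][2] = -2 + -3 = -5, A[0][1] + B[1][2] = 3 + 3 = 6, A[0][2] + B[2][2] = 3 + 6 = 9) = -5 (attained at k = 0)
  C[1][0] = min over k of (A[1][0] + B[0][0] = 8 + 7 = 15, A[1][1] + B[1][0] = 1 + 7 = 8, A[1][2] + B[2][0] = 8 + 5 = 13) = 8 (attained at k = 1)
  C[1][1] = min over k of (A[1][0] + B[0][1] = 8 + 5 = 13, A[1][1] + B[1][1] = 1 + 6 = 7, A[1][2] + B[2][1] = 8 + 9 = 17) = 7 (attained at k = 1)
  C[1][2] = min over k of (A[1][0] + B[0][2] = 8 + -3 = 5, A[1][1] + B[1][2] = 1 + 3 = 4, A[1][2] + B[2][2] = 8 + 6 = 14) = 4 (attained at k = 1)
  C[2][0] = min over k of (A[2][0] + B[0][0] = 1 + 7 = 8, A[2][1] + B[1][0] = 0 + 7 = 7, A[2][2] + B[2][0] = 5 + 5 = 10) = 7 (attained at k = 1)
  C[2][1] = min over k of (A[2][0] + B[0][1] = 1 + 5 = 6, A[2][1] + B[1][1] = 0 + 6 = 6, A[2][2] + B[2][1] = 5 + 9 = 14) = 6 (attained at k = 0)
  C[2][2] = min over k of (A[2][0] + B[0][2] = 1 + -3 = -2, A[2][1] + B[1][2] = 0 + 3 = 3, A[2][2] + B[2][2] = 5 + 6 = 11) = -2 (attained at k = 0)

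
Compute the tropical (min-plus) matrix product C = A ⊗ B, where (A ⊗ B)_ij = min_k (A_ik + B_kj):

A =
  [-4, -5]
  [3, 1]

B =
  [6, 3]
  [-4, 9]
A ⊗ B =
  [-9, -1]
  [-3, 6]

Apply the min-plus product entry-by-entry:
  C[0][0] = min over k of (A[0][0] + B[0][0] = -4 + 6 = 2, A[0][1] + B[1][0] = -5 + -4 = -9) = -9 (attained at k = 1)
  C[0][1] = min over k of (A[0][0] + B[0][1] = -4 + 3 = -1, A[0][1] + B[1][1] = -5 + 9 = 4) = -1 (attained at k = 0)
  C[1][0] = min over k of (A[1][0] + B[0][0] = 3 + 6 = 9, A[1][1] + B[1][0] = 1 + -4 = -3) = -3 (attained at k = 1)
  C[1][1] = min over k of (A[1][0] + B[0][1] = 3 + 3 = 6, A[1][1] + B[1][1] = 1 + 9 = 10) = 6 (attained at k = 0)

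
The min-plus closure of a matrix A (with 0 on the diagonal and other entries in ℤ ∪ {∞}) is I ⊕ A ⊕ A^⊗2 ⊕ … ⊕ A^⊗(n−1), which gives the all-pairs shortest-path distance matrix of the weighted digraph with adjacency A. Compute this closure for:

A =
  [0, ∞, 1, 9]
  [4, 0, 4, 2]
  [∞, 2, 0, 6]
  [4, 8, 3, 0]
Closure =
  [0, 3, 1, 5]
  [4, 0, 4, 2]
  [6, 2, 0, 4]
  [4, 5, 3, 0]

This is the Floyd-Warshall all-pairs shortest-path computation. For each intermediate vertex k = 0, 1, …, 3, update dist[i][j] ← min(dist[i][j], dist[i][k] + dist[k][j]). The final matrix gives, for each (i, j), the minimum total weight of any directed path from i to j (possibly empty when i = j).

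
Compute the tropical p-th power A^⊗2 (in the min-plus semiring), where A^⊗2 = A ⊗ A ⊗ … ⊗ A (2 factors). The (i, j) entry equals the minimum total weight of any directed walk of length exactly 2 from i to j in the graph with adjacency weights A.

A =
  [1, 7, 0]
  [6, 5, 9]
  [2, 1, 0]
A^⊗2 =
  [2, 1, 0]
  [7, 10, 6]
  [2, 1, 0]

Each entry (A^⊗2)_ij equals the minimum over all length-2 walks i = v_0 → v_1 → … → v_2 = j of Σ_t A[v_t][v_{t+1}]. For example, for (i, j) = (0, 2) we minimise over 3 possible intermediate vertex sequences; the minimum is 0, attained along the walk 0 → 2 → 2.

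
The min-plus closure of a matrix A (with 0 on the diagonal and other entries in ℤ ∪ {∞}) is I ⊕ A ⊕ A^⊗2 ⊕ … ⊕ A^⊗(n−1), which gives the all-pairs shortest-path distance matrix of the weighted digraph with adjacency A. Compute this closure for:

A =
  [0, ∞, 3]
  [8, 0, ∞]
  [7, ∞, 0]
Closure =
  [0, ∞, 3]
  [8, 0, 11]
  [7, ∞, 0]

This is the Floyd-Warshall all-pairs shortest-path computation. For each intermediate vertex k = 0, 1, …, 2, update dist[i][j] ← min(dist[i][j], dist[i][k] + dist[k][j]). The final matrix gives, for each (i, j), the minimum total weight of any directed path from i to j (possibly empty when i = j).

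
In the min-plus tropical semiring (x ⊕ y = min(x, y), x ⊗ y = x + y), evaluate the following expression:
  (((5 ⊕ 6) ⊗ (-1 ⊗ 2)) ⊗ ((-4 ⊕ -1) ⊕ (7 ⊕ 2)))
(((5 ⊕ 6) ⊗ (-1 ⊗ 2)) ⊗ ((-4 ⊕ -1) ⊕ (7 ⊕ 2))) = 2

Expand innermost to outermost. Recall ⊕ takes the minimum of its arguments and ⊗ takes their sum. Working out the expression (((5 ⊕ 6) ⊗ (-1 ⊗ 2)) ⊗ ((-4 ⊕ -1) ⊕ (7 ⊕ 2))) gives 2.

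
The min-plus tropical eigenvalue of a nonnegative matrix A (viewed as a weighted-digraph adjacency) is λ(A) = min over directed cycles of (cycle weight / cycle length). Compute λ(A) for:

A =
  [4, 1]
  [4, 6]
λ(A) = 5/2

Enumerate directed cycles and compute their means (weight / length). Sample:
  cycle 0 → 0: weight = 4, length = 1, mean = 4/1 ≈ 4.000
  cycle 1 → 1: weight = 6, length = 1, mean = 6/1 ≈ 6.000
  cycle 0 → 1 → 0: weight = 5, length = 2, mean = 5/2 ≈ 2.500
  cycle 1 → 0 → 1: weight = 5, length = 2, mean = 5/2 ≈ 2.500
Minimum mean = 2.500, attained e.g. along the cycle 0 → 1 → 0 with weight 5 and length 2. So λ(A) = 5/2 = 5/2.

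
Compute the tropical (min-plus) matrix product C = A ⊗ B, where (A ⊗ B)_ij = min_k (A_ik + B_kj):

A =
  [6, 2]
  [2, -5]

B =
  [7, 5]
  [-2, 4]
A ⊗ B =
  [0, 6]
  [-7, -1]

Apply the min-plus product entry-by-entry:
  C[0][0] = min over k of (A[0][0] + B[0][0] = 6 + 7 = 13, A[0][1] + B[1][0] = 2 + -2 = 0) = 0 (attained at k = 1)
  C[0][1] = min over k of (A[0][0] + B[0][1] = 6 + 5 = 11, A[0][1] + B[1][1] = 2 + 4 = 6) = 6 (attained at k = 1)
  C[1][0] = min over k of (A[1][0] + B[0][0] = 2 + 7 = 9, A[1][1] + B[1][0] = -5 + -2 = -7) = -7 (attained at k = 1)
  C[1][1] = min over k of (A[1][0] + B[0][1] = 2 + 5 = 7, A[1][1] + B[1][1] = -5 + 4 = -1) = -1 (attained at k = 1)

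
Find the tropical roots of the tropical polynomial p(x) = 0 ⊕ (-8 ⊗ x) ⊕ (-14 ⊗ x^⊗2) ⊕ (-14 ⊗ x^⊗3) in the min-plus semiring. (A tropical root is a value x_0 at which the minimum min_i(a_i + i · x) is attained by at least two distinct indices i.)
Roots: {0, 6, 8}

Each tropical root is a break point of the lower envelope of the lines y = a_i + i · x (there are 4 lines, with slopes 0, 1, ..., 3). Only the lines that attain the minimum somewhere contribute to roots; other lines are dominated. Here the surviving (envelope) indices are i = 3, i = 2, i = 1, i = 0.
Intersections between consecutive envelope lines give the roots: for adjacent envelope indices i < j the intersection is x = (a_i − a_j) / (j − i). Reading off the sorted break points: {0, 6, 8}.
Verification: at each break x_0, at least two indices attain the minimum of min_i(a_i + i · x_0).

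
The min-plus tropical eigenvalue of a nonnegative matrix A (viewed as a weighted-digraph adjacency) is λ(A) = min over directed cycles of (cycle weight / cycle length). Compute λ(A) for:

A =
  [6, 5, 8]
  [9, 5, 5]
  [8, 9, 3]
λ(A) = 3

Enumerate directed cycles and compute their means (weight / length). Sample:
  cycle 0 → 0: weight = 6, length = 1, mean = 6/1 ≈ 6.000
  cycle 1 → 1: weight = 5, length = 1, mean = 5/1 ≈ 5.000
  cycle 2 → 2: weight = 3, length = 1, mean = 3/1 ≈ 3.000
  cycle 0 → 1 → 0: weight = 14, length = 2, mean = 14/2 ≈ 7.000
  cycle 0 → 2 → 0: weight = 16, length = 2, mean = 16/2 ≈ 8.000
  cycle 1 → 0 → 1: weight = 14, length = 2, mean = 14/2 ≈ 7.000
Minimum mean = 3.000, attained e.g. along the cycle 2 → 2 with weight 3 and length 1. So λ(A) = 3/1 = 3.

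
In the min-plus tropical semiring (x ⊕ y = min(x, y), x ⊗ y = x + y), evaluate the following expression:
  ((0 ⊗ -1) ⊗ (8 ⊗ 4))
((0 ⊗ -1) ⊗ (8 ⊗ 4)) = 11

Expand innermost to outermost. Recall ⊕ takes the minimum of its arguments and ⊗ takes their sum. Working out the expression ((0 ⊗ -1) ⊗ (8 ⊗ 4)) gives 11.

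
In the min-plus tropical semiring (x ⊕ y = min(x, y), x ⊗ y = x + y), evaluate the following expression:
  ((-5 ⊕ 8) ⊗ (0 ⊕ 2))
((-5 ⊕ 8) ⊗ (0 ⊕ 2)) = -5

Expand innermost to outermost. Recall ⊕ takes the minimum of its arguments and ⊗ takes their sum. Working out the expression ((-5 ⊕ 8) ⊗ (0 ⊕ 2)) gives -5.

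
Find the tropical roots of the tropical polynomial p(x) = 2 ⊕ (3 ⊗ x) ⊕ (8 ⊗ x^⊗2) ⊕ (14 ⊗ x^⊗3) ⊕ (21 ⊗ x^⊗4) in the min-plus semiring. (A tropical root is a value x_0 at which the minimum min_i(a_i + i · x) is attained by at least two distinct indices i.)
Roots: {-7, -6, -5, -1}

Each tropical root is a break point of the lower envelope of the lines y = a_i + i · x (there are 5 lines, with slopes 0, 1, ..., 4). Only the lines that attain the minimum somewhere contribute to roots; other lines are dominated. Here the surviving (envelope) indices are i = 4, i = 3, i = 2, i = 1, i = 0.
Intersections between consecutive envelope lines give the roots: for adjacent envelope indices i < j the intersection is x = (a_i − a_j) / (j − i). Reading off the sorted break points: {-7, -6, -5, -1}.
Verification: at each break x_0, at least two indices attain the minimum of min_i(a_i + i · x_0).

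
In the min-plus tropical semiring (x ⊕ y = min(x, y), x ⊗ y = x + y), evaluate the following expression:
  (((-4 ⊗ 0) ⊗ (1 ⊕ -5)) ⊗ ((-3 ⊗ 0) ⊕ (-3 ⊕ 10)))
(((-4 ⊗ 0) ⊗ (1 ⊕ -5)) ⊗ ((-3 ⊗ 0) ⊕ (-3 ⊕ 10))) = -12

Expand innermost to outermost. Recall ⊕ takes the minimum of its arguments and ⊗ takes their sum. Working out the expression (((-4 ⊗ 0) ⊗ (1 ⊕ -5)) ⊗ ((-3 ⊗ 0) ⊕ (-3 ⊕ 10))) gives -12.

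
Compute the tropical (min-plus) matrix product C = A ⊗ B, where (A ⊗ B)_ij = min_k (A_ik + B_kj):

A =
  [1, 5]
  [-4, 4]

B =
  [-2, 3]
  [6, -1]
A ⊗ B =
  [-1, 4]
  [-6, -1]

Apply the min-plus product entry-by-entry:
  C[0][0] = min over k of (A[0][0] + B[0][0] = 1 + -2 = -1, A[0][1] + B[1][0] = 5 + 6 = 11) = -1 (attained at k = 0)
  C[0][1] = min over k of (A[0][0] + B[0][1] = 1 + 3 = 4, A[0][1] + B[1][1] = 5 + -1 = 4) = 4 (attained at k = 0)
  C[1][0] = min over k of (A[1][0] + B[0][0] = -4 + -2 = -6, A[1][1] + B[1][0] = 4 + 6 = 10) = -6 (attained at k = 0)
  C[1][1] = min over k of (A[1][0] + B[0][1] = -4 + 3 = -1, A[1][1] + B[1][1] = 4 + -1 = 3) = -1 (attained at k = 0)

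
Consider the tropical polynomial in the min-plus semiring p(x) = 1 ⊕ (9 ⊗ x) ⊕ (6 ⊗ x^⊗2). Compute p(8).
p(8) = 1

A tropical monomial a ⊗ x^⊗i evaluates to a + i · x. Evaluating each term at x = 8:
  Term 0 contributes 1 + 0 · 8 = 1
  Term 1 contributes 9 + 1 · 8 = 17
  Term 2 contributes 6 + 2 · 8 = 22
p(8) = ⊕ of these = min[1, 17, 22] = 1.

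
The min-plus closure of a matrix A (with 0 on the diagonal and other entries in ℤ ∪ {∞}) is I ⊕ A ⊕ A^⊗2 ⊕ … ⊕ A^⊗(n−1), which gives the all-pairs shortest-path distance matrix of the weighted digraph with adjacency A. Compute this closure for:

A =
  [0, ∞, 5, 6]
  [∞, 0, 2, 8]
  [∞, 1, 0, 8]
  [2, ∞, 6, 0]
Closure =
  [0, 6, 5, 6]
  [10, 0, 2, 8]
  [10, 1, 0, 8]
  [2, 7, 6, 0]

This is the Floyd-Warshall all-pairs shortest-path computation. For each intermediate vertex k = 0, 1, …, 3, update dist[i][j] ← min(dist[i][j], dist[i][k] + dist[k][j]). The final matrix gives, for each (i, j), the minimum total weight of any directed path from i to j (possibly empty when i = j).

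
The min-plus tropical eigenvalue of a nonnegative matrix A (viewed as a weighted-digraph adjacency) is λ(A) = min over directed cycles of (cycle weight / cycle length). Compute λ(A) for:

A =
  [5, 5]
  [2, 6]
λ(A) = 7/2

Enumerate directed cycles and compute their means (weight / length). Sample:
  cycle 0 → 0: weight = 5, length = 1, mean = 5/1 ≈ 5.000
  cycle 1 → 1: weight = 6, length = 1, mean = 6/1 ≈ 6.000
  cycle 0 → 1 → 0: weight = 7, length = 2, mean = 7/2 ≈ 3.500
  cycle 1 → 0 → 1: weight = 7, length = 2, mean = 7/2 ≈ 3.500
Minimum mean = 3.500, attained e.g. along the cycle 0 → 1 → 0 with weight 7 and length 2. So λ(A) = 7/2 = 7/2.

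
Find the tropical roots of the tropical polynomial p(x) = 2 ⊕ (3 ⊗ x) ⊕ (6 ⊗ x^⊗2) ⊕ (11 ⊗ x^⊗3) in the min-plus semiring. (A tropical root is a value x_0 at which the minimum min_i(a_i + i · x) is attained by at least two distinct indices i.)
Roots: {-5, -3, -1}

Each tropical root is a break point of the lower envelope of the lines y = a_i + i · x (there are 4 lines, with slopes 0, 1, ..., 3). Only the lines that attain the minimum somewhere contribute to roots; other lines are dominated. Here the surviving (envelope) indices are i = 3, i = 2, i = 1, i = 0.
Intersections between consecutive envelope lines give the roots: for adjacent envelope indices i < j the intersection is x = (a_i − a_j) / (j − i). Reading off the sorted break points: {-5, -3, -1}.
Verification: at each break x_0, at least two indices attain the minimum of min_i(a_i + i · x_0).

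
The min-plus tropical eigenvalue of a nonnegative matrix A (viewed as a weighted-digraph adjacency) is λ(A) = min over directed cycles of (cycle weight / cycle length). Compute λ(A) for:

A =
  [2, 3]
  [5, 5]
λ(A) = 2

Enumerate directed cycles and compute their means (weight / length). Sample:
  cycle 0 → 0: weight = 2, length = 1, mean = 2/1 ≈ 2.000
  cycle 1 → 1: weight = 5, length = 1, mean = 5/1 ≈ 5.000
  cycle 0 → 1 → 0: weight = 8, length = 2, mean = 8/2 ≈ 4.000
  cycle 1 → 0 → 1: weight = 8, length = 2, mean = 8/2 ≈ 4.000
Minimum mean = 2.000, attained e.g. along the cycle 0 → 0 with weight 2 and length 1. So λ(A) = 2/1 = 2.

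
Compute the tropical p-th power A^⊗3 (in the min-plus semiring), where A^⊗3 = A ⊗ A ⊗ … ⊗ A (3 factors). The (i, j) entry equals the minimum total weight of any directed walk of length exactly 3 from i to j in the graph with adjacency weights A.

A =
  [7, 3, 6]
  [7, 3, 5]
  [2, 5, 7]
A^⊗3 =
  [10, 9, 11]
  [10, 9, 11]
  [10, 8, 10]

Each entry (A^⊗3)_ij equals the minimum over all length-3 walks i = v_0 → v_1 → … → v_3 = j of Σ_t A[v_t][v_{t+1}]. For example, for (i, j) = (0, 2) we minimise over 9 possible intermediate vertex sequences; the minimum is 11, attained along the walk 0 → 1 → 1 → 2.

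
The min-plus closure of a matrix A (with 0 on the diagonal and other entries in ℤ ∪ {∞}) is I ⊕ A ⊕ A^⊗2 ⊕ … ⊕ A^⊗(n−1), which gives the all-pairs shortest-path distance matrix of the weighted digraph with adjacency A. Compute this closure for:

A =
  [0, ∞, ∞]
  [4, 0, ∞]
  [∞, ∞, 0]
Closure =
  [0, ∞, ∞]
  [4, 0, ∞]
  [∞, ∞, 0]

This is the Floyd-Warshall all-pairs shortest-path computation. For each intermediate vertex k = 0, 1, …, 2, update dist[i][j] ← min(dist[i][j], dist[i][k] + dist[k][j]). The final matrix gives, for each (i, j), the minimum total weight of any directed path from i to j (possibly empty when i = j).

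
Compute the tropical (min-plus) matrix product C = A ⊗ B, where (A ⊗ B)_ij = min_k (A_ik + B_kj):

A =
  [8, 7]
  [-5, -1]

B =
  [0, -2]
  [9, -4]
A ⊗ B =
  [8, 3]
  [-5, -7]

Apply the min-plus product entry-by-entry:
  C[0][0] = min over k of (A[0][0] + B[0][0] = 8 + 0 = 8, A[0][1] + B[1][0] = 7 + 9 = 16) = 8 (attained at k = 0)
  C[0][1] = min over k of (A[0][0] + B[0][1] = 8 + -2 = 6, A[0][1] + B[1][1] = 7 + -4 = 3) = 3 (attained at k = 1)
  C[1][0] = min over k of (A[1][0] + B[0][0] = -5 + 0 = -5, A[1][1] + B[1][0] = -1 + 9 = 8) = -5 (attained at k = 0)
  C[1][1] = min over k of (A[1][0] + B[0][1] = -5 + -2 = -7, A[1][1] + B[1][1] = -1 + -4 = -5) = -7 (attained at k = 0)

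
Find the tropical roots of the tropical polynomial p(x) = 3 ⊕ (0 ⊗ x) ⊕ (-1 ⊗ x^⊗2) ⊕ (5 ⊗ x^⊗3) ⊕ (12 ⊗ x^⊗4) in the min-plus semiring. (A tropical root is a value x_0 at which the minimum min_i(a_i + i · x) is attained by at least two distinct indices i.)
Roots: {-7, -6, 1, 3}

Each tropical root is a break point of the lower envelope of the lines y = a_i + i · x (there are 5 lines, with slopes 0, 1, ..., 4). Only the lines that attain the minimum somewhere contribute to roots; other lines are dominated. Here the surviving (envelope) indices are i = 4, i = 3, i = 2, i = 1, i = 0.
Intersections between consecutive envelope lines give the roots: for adjacent envelope indices i < j the intersection is x = (a_i − a_j) / (j − i). Reading off the sorted break points: {-7, -6, 1, 3}.
Verification: at each break x_0, at least two indices attain the minimum of min_i(a_i + i · x_0).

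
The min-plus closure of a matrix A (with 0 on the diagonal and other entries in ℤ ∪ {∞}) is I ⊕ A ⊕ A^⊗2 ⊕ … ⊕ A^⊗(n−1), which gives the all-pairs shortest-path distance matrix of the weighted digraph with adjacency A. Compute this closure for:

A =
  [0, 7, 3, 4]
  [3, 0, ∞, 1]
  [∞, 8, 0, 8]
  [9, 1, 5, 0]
Closure =
  [0, 5, 3, 4]
  [3, 0, 6, 1]
  [11, 8, 0, 8]
  [4, 1, 5, 0]

This is the Floyd-Warshall all-pairs shortest-path computation. For each intermediate vertex k = 0, 1, …, 3, update dist[i][j] ← min(dist[i][j], dist[i][k] + dist[k][j]). The final matrix gives, for each (i, j), the minimum total weight of any directed path from i to j (possibly empty when i = j).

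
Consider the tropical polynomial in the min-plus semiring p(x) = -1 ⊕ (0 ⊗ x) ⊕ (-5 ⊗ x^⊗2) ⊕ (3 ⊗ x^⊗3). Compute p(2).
p(2) = -1

A tropical monomial a ⊗ x^⊗i evaluates to a + i · x. Evaluating each term at x = 2:
  Term 0 contributes -1 + 0 · 2 = -1
  Term 1 contributes 0 + 1 · 2 = 2
  Term 2 contributes -5 + 2 · 2 = -1
  Term 3 contributes 3 + 3 · 2 = 9
p(2) = ⊕ of these = min[-1, 2, -1, 9] = -1.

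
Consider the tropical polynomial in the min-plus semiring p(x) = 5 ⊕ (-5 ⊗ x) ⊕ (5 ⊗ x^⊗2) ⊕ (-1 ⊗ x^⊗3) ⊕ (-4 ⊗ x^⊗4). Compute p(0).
p(0) = -5

A tropical monomial a ⊗ x^⊗i evaluates to a + i · x. Evaluating each term at x = 0:
  Term 0 contributes 5 + 0 · 0 = 5
  Term 1 contributes -5 + 1 · 0 = -5
  Term 2 contributes 5 + 2 · 0 = 5
  Term 3 contributes -1 + 3 · 0 = -1
  Term 4 contributes -4 + 4 · 0 = -4
p(0) = ⊕ of these = min[5, -5, 5, -1, -4] = -5.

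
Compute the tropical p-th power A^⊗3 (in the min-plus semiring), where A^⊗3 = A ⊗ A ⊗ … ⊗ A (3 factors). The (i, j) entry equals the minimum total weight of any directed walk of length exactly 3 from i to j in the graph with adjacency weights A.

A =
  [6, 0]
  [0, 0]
A^⊗3 =
  [0, 0]
  [0, 0]

Each entry (A^⊗3)_ij equals the minimum over all length-3 walks i = v_0 → v_1 → … → v_3 = j of Σ_t A[v_t][v_{t+1}]. For example, for (i, j) = (0, 1) we minimise over 4 possible intermediate vertex sequences; the minimum is 0, attained along the walk 0 → 1 → 0 → 1.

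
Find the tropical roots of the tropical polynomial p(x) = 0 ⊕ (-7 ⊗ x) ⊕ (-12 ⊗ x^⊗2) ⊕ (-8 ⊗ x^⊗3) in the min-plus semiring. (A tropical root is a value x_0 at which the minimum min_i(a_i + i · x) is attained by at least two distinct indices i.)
Roots: {-4, 5, 7}

Each tropical root is a break point of the lower envelope of the lines y = a_i + i · x (there are 4 lines, with slopes 0, 1, ..., 3). Only the lines that attain the minimum somewhere contribute to roots; other lines are dominated. Here the surviving (envelope) indices are i = 3, i = 2, i = 1, i = 0.
Intersections between consecutive envelope lines give the roots: for adjacent envelope indices i < j the intersection is x = (a_i − a_j) / (j − i). Reading off the sorted break points: {-4, 5, 7}.
Verification: at each break x_0, at least two indices attain the minimum of min_i(a_i + i · x_0).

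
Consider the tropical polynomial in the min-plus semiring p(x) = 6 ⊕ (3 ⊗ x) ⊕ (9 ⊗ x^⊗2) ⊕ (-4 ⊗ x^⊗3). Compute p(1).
p(1) = -1

A tropical monomial a ⊗ x^⊗i evaluates to a + i · x. Evaluating each term at x = 1:
  Term 0 contributes 6 + 0 · 1 = 6
  Term 1 contributes 3 + 1 · 1 = 4
  Term 2 contributes 9 + 2 · 1 = 11
  Term 3 contributes -4 + 3 · 1 = -1
p(1) = ⊕ of these = min[6, 4, 11, -1] = -1.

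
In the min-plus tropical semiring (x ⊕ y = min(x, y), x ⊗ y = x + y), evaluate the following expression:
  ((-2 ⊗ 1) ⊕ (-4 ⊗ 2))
((-2 ⊗ 1) ⊕ (-4 ⊗ 2)) = -2

Expand innermost to outermost. Recall ⊕ takes the minimum of its arguments and ⊗ takes their sum. Working out the expression ((-2 ⊗ 1) ⊕ (-4 ⊗ 2)) gives -2.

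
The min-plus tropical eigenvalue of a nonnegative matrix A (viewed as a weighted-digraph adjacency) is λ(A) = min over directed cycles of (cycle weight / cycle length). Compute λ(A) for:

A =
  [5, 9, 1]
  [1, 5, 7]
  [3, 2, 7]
λ(A) = 4/3

Enumerate directed cycles and compute their means (weight / length). Sample:
  cycle 0 → 0: weight = 5, length = 1, mean = 5/1 ≈ 5.000
  cycle 1 → 1: weight = 5, length = 1, mean = 5/1 ≈ 5.000
  cycle 2 → 2: weight = 7, length = 1, mean = 7/1 ≈ 7.000
  cycle 0 → 1 → 0: weight = 10, length = 2, mean = 10/2 ≈ 5.000
  cycle 0 → 2 → 0: weight = 4, length = 2, mean = 4/2 ≈ 2.000
  cycle 1 → 0 → 1: weight = 10, length = 2, mean = 10/2 ≈ 5.000
Minimum mean = 1.333, attained e.g. along the cycle 0 → 2 → 1 → 0 with weight 4 and length 3. So λ(A) = 4/3 = 4/3.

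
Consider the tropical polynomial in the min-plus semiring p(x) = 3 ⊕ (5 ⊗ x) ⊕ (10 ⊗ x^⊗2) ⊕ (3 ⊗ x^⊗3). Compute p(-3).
p(-3) = -6

A tropical monomial a ⊗ x^⊗i evaluates to a + i · x. Evaluating each term at x = -3:
  Term 0 contributes 3 + 0 · -3 = 3
  Term 1 contributes 5 + 1 · -3 = 2
  Term 2 contributes 10 + 2 · -3 = 4
  Term 3 contributes 3 + 3 · -3 = -6
p(-3) = ⊕ of these = min[3, 2, 4, -6] = -6.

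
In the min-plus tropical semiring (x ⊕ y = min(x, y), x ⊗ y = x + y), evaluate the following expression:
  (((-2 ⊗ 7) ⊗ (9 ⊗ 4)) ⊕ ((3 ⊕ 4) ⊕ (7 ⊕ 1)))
(((-2 ⊗ 7) ⊗ (9 ⊗ 4)) ⊕ ((3 ⊕ 4) ⊕ (7 ⊕ 1))) = 1

Expand innermost to outermost. Recall ⊕ takes the minimum of its arguments and ⊗ takes their sum. Working out the expression (((-2 ⊗ 7) ⊗ (9 ⊗ 4)) ⊕ ((3 ⊕ 4) ⊕ (7 ⊕ 1))) gives 1.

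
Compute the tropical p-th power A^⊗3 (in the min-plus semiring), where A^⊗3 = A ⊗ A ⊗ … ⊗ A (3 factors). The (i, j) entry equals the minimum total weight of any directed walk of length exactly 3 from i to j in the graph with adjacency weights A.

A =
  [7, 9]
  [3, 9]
A^⊗3 =
  [19, 21]
  [15, 19]

Each entry (A^⊗3)_ij equals the minimum over all length-3 walks i = v_0 → v_1 → … → v_3 = j of Σ_t A[v_t][v_{t+1}]. For example, for (i, j) = (0, 1) we minimise over 4 possible intermediate vertex sequences; the minimum is 21, attained along the walk 0 → 1 → 0 → 1.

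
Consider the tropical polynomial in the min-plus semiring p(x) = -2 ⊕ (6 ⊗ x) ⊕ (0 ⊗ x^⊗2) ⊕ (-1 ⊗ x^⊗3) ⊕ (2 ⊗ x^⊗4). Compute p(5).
p(5) = -2

A tropical monomial a ⊗ x^⊗i evaluates to a + i · x. Evaluating each term at x = 5:
  Term 0 contributes -2 + 0 · 5 = -2
  Term 1 contributes 6 + 1 · 5 = 11
  Term 2 contributes 0 + 2 · 5 = 10
  Term 3 contributes -1 + 3 · 5 = 14
  Term 4 contributes 2 + 4 · 5 = 22
p(5) = ⊕ of these = min[-2, 11, 10, 14, 22] = -2.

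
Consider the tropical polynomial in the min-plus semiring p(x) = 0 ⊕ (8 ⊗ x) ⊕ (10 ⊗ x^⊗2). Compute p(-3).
p(-3) = 0

A tropical monomial a ⊗ x^⊗i evaluates to a + i · x. Evaluating each term at x = -3:
  Term 0 contributes 0 + 0 · -3 = 0
  Term 1 contributes 8 + 1 · -3 = 5
  Term 2 contributes 10 + 2 · -3 = 4
p(-3) = ⊕ of these = min[0, 5, 4] = 0.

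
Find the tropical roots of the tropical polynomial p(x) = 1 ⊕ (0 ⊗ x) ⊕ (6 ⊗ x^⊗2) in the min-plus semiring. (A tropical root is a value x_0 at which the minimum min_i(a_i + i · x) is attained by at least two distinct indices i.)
Roots: {-6, 1}

Each tropical root is a break point of the lower envelope of the lines y = a_i + i · x (there are 3 lines, with slopes 0, 1, ..., 2). Only the lines that attain the minimum somewhere contribute to roots; other lines are dominated. Here the surviving (envelope) indices are i = 2, i = 1, i = 0.
Intersections between consecutive envelope lines give the roots: for adjacent envelope indices i < j the intersection is x = (a_i − a_j) / (j − i). Reading off the sorted break points: {-6, 1}.
Verification: at each break x_0, at least two indices attain the minimum of min_i(a_i + i · x_0).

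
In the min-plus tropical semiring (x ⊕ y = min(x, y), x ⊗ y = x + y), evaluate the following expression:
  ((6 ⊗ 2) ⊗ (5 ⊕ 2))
((6 ⊗ 2) ⊗ (5 ⊕ 2)) = 10

Expand innermost to outermost. Recall ⊕ takes the minimum of its arguments and ⊗ takes their sum. Working out the expression ((6 ⊗ 2) ⊗ (5 ⊕ 2)) gives 10.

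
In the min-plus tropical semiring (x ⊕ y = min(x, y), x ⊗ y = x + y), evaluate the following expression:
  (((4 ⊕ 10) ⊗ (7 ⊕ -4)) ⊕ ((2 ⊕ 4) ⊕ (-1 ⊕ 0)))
(((4 ⊕ 10) ⊗ (7 ⊕ -4)) ⊕ ((2 ⊕ 4) ⊕ (-1 ⊕ 0))) = -1

Expand innermost to outermost. Recall ⊕ takes the minimum of its arguments and ⊗ takes their sum. Working out the expression (((4 ⊕ 10) ⊗ (7 ⊕ -4)) ⊕ ((2 ⊕ 4) ⊕ (-1 ⊕ 0))) gives -1.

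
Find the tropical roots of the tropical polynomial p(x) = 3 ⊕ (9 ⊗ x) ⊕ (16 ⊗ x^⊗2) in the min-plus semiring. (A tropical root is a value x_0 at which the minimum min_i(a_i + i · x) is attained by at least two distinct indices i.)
Roots: {-7, -6}

Each tropical root is a break point of the lower envelope of the lines y = a_i + i · x (there are 3 lines, with slopes 0, 1, ..., 2). Only the lines that attain the minimum somewhere contribute to roots; other lines are dominated. Here the surviving (envelope) indices are i = 2, i = 1, i = 0.
Intersections between consecutive envelope lines give the roots: for adjacent envelope indices i < j the intersection is x = (a_i − a_j) / (j − i). Reading off the sorted break points: {-7, -6}.
Verification: at each break x_0, at least two indices attain the minimum of min_i(a_i + i · x_0).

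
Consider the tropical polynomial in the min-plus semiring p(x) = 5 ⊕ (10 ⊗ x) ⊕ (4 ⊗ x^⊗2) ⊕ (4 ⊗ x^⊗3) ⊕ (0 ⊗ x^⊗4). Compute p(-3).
p(-3) = -12

A tropical monomial a ⊗ x^⊗i evaluates to a + i · x. Evaluating each term at x = -3:
  Term 0 contributes 5 + 0 · -3 = 5
  Term 1 contributes 10 + 1 · -3 = 7
  Term 2 contributes 4 + 2 · -3 = -2
  Term 3 contributes 4 + 3 · -3 = -5
  Term 4 contributes 0 + 4 · -3 = -12
p(-3) = ⊕ of these = min[5, 7, -2, -5, -12] = -12.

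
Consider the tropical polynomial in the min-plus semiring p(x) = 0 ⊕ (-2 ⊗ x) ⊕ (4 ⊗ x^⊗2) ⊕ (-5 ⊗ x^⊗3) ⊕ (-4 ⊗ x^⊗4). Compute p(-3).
p(-3) = -16

A tropical monomial a ⊗ x^⊗i evaluates to a + i · x. Evaluating each term at x = -3:
  Term 0 contributes 0 + 0 · -3 = 0
  Term 1 contributes -2 + 1 · -3 = -5
  Term 2 contributes 4 + 2 · -3 = -2
  Term 3 contributes -5 + 3 · -3 = -14
  Term 4 contributes -4 + 4 · -3 = -16
p(-3) = ⊕ of these = min[0, -5, -2, -14, -16] = -16.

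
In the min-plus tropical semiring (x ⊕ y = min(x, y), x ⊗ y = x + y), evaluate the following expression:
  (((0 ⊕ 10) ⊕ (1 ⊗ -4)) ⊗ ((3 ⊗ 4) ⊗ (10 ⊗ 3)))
(((0 ⊕ 10) ⊕ (1 ⊗ -4)) ⊗ ((3 ⊗ 4) ⊗ (10 ⊗ 3))) = 17

Expand innermost to outermost. Recall ⊕ takes the minimum of its arguments and ⊗ takes their sum. Working out the expression (((0 ⊕ 10) ⊕ (1 ⊗ -4)) ⊗ ((3 ⊗ 4) ⊗ (10 ⊗ 3))) gives 17.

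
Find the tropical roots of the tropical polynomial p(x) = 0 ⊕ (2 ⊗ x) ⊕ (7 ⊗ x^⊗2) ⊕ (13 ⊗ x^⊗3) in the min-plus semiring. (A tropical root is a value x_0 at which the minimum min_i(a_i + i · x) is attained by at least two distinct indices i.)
Roots: {-6, -5, -2}

Each tropical root is a break point of the lower envelope of the lines y = a_i + i · x (there are 4 lines, with slopes 0, 1, ..., 3). Only the lines that attain the minimum somewhere contribute to roots; other lines are dominated. Here the surviving (envelope) indices are i = 3, i = 2, i = 1, i = 0.
Intersections between consecutive envelope lines give the roots: for adjacent envelope indices i < j the intersection is x = (a_i − a_j) / (j − i). Reading off the sorted break points: {-6, -5, -2}.
Verification: at each break x_0, at least two indices attain the minimum of min_i(a_i + i · x_0).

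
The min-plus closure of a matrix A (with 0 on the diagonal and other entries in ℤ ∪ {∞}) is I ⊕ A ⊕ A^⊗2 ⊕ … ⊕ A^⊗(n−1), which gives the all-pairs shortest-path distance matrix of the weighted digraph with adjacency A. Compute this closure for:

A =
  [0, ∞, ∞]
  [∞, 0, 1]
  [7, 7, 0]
Closure =
  [0, ∞, ∞]
  [8, 0, 1]
  [7, 7, 0]

This is the Floyd-Warshall all-pairs shortest-path computation. For each intermediate vertex k = 0, 1, …, 2, update dist[i][j] ← min(dist[i][j], dist[i][k] + dist[k][j]). The final matrix gives, for each (i, j), the minimum total weight of any directed path from i to j (possibly empty when i = j).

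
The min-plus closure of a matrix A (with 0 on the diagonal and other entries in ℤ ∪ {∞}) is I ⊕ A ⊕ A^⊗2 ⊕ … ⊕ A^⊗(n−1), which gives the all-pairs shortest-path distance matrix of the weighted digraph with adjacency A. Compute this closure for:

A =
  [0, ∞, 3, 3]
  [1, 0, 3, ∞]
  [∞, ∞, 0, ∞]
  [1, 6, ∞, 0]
Closure =
  [0, 9, 3, 3]
  [1, 0, 3, 4]
  [∞, ∞, 0, ∞]
  [1, 6, 4, 0]

This is the Floyd-Warshall all-pairs shortest-path computation. For each intermediate vertex k = 0, 1, …, 3, update dist[i][j] ← min(dist[i][j], dist[i][k] + dist[k][j]). The final matrix gives, for each (i, j), the minimum total weight of any directed path from i to j (possibly empty when i = j).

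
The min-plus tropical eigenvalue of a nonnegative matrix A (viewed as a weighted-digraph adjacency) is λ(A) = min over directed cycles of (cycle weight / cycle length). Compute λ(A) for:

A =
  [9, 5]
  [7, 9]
λ(A) = 6

Enumerate directed cycles and compute their means (weight / length). Sample:
  cycle 0 → 0: weight = 9, length = 1, mean = 9/1 ≈ 9.000
  cycle 1 → 1: weight = 9, length = 1, mean = 9/1 ≈ 9.000
  cycle 0 → 1 → 0: weight = 12, length = 2, mean = 12/2 ≈ 6.000
  cycle 1 → 0 → 1: weight = 12, length = 2, mean = 12/2 ≈ 6.000
Minimum mean = 6.000, attained e.g. along the cycle 0 → 1 → 0 with weight 12 and length 2. So λ(A) = 12/2 = 6.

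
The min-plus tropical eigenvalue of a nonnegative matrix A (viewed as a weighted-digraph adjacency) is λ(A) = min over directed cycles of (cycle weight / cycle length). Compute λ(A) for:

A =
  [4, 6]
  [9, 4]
λ(A) = 4

Enumerate directed cycles and compute their means (weight / length). Sample:
  cycle 0 → 0: weight = 4, length = 1, mean = 4/1 ≈ 4.000
  cycle 1 → 1: weight = 4, length = 1, mean = 4/1 ≈ 4.000
  cycle 0 → 1 → 0: weight = 15, length = 2, mean = 15/2 ≈ 7.500
  cycle 1 → 0 → 1: weight = 15, length = 2, mean = 15/2 ≈ 7.500
Minimum mean = 4.000, attained e.g. along the cycle 0 → 0 with weight 4 and length 1. So λ(A) = 4/1 = 4.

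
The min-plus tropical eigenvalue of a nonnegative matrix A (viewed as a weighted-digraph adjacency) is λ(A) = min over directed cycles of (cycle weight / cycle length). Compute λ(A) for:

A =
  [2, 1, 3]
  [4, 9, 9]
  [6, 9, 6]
λ(A) = 2

Enumerate directed cycles and compute their means (weight / length). Sample:
  cycle 0 → 0: weight = 2, length = 1, mean = 2/1 ≈ 2.000
  cycle 1 → 1: weight = 9, length = 1, mean = 9/1 ≈ 9.000
  cycle 2 → 2: weight = 6, length = 1, mean = 6/1 ≈ 6.000
  cycle 0 → 1 → 0: weight = 5, length = 2, mean = 5/2 ≈ 2.500
  cycle 0 → 2 → 0: weight = 9, length = 2, mean = 9/2 ≈ 4.500
  cycle 1 → 0 → 1: weight = 5, length = 2, mean = 5/2 ≈ 2.500
Minimum mean = 2.000, attained e.g. along the cycle 0 → 0 with weight 2 and length 1. So λ(A) = 2/1 = 2.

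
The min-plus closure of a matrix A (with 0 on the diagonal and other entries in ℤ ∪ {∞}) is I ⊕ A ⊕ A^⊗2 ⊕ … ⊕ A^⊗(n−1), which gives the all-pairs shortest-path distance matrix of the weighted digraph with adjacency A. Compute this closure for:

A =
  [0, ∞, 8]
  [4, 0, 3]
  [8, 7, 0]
Closure =
  [0, 15, 8]
  [4, 0, 3]
  [8, 7, 0]

This is the Floyd-Warshall all-pairs shortest-path computation. For each intermediate vertex k = 0, 1, …, 2, update dist[i][j] ← min(dist[i][j], dist[i][k] + dist[k][j]). The final matrix gives, for each (i, j), the minimum total weight of any directed path from i to j (possibly empty when i = j).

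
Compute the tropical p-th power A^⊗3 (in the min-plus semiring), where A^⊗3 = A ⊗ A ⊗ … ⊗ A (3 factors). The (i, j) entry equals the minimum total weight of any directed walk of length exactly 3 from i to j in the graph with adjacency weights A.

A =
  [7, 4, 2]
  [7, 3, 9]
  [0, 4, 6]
A^⊗3 =
  [8, 6, 4]
  [9, 9, 11]
  [2, 6, 8]

Each entry (A^⊗3)_ij equals the minimum over all length-3 walks i = v_0 → v_1 → … → v_3 = j of Σ_t A[v_t][v_{t+1}]. For example, for (i, j) = (0, 2) we minimise over 9 possible intermediate vertex sequences; the minimum is 4, attained along the walk 0 → 2 → 0 → 2.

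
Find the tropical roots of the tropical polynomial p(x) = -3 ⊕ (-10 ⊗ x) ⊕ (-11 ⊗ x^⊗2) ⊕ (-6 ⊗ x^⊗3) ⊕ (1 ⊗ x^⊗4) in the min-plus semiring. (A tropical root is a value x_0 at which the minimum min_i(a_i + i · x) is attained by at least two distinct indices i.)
Roots: {-7, -5, 1, 7}

Each tropical root is a break point of the lower envelope of the lines y = a_i + i · x (there are 5 lines, with slopes 0, 1, ..., 4). Only the lines that attain the minimum somewhere contribute to roots; other lines are dominated. Here the surviving (envelope) indices are i = 4, i = 3, i = 2, i = 1, i = 0.
Intersections between consecutive envelope lines give the roots: for adjacent envelope indices i < j the intersection is x = (a_i − a_j) / (j − i). Reading off the sorted break points: {-7, -5, 1, 7}.
Verification: at each break x_0, at least two indices attain the minimum of min_i(a_i + i · x_0).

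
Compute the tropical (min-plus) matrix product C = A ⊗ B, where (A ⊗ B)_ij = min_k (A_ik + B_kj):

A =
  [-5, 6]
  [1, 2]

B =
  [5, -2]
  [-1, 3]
A ⊗ B =
  [0, -7]
  [1, -1]

Apply the min-plus product entry-by-entry:
  C[0][0] = min over k of (A[0][0] + B[0][0] = -5 + 5 = 0, A[0][1] + B[1][0] = 6 + -1 = 5) = 0 (attained at k = 0)
  C[0][1] = min over k of (A[0][0] + B[0][1] = -5 + -2 = -7, A[0][1] + B[1][1] = 6 + 3 = 9) = -7 (attained at k = 0)
  C[1][0] = min over k of (A[1][0] + B[0][0] = 1 + 5 = 6, A[1][1] + B[1][0] = 2 + -1 = 1) = 1 (attained at k = 1)
  C[1][1] = min over k of (A[1][0] + B[0][1] = 1 + -2 = -1, A[1][1] + B[1][1] = 2 + 3 = 5) = -1 (attained at k = 0)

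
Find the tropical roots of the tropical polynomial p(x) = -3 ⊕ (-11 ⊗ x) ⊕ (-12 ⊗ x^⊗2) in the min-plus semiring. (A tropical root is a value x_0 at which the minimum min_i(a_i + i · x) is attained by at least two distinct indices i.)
Roots: {1, 8}

Each tropical root is a break point of the lower envelope of the lines y = a_i + i · x (there are 3 lines, with slopes 0, 1, ..., 2). Only the lines that attain the minimum somewhere contribute to roots; other lines are dominated. Here the surviving (envelope) indices are i = 2, i = 1, i = 0.
Intersections between consecutive envelope lines give the roots: for adjacent envelope indices i < j the intersection is x = (a_i − a_j) / (j − i). Reading off the sorted break points: {1, 8}.
Verification: at each break x_0, at least two indices attain the minimum of min_i(a_i + i · x_0).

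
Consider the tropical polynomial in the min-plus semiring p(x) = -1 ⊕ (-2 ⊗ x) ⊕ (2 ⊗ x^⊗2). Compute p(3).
p(3) = -1

A tropical monomial a ⊗ x^⊗i evaluates to a + i · x. Evaluating each term at x = 3:
  Term 0 contributes -1 + 0 · 3 = -1
  Term 1 contributes -2 + 1 · 3 = 1
  Term 2 contributes 2 + 2 · 3 = 8
p(3) = ⊕ of these = min[-1, 1, 8] = -1.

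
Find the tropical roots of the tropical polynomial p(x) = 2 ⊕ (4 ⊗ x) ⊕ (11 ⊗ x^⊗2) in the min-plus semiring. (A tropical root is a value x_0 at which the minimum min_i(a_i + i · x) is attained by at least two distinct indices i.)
Roots: {-7, -2}

Each tropical root is a break point of the lower envelope of the lines y = a_i + i · x (there are 3 lines, with slopes 0, 1, ..., 2). Only the lines that attain the minimum somewhere contribute to roots; other lines are dominated. Here the surviving (envelope) indices are i = 2, i = 1, i = 0.
Intersections between consecutive envelope lines give the roots: for adjacent envelope indices i < j the intersection is x = (a_i − a_j) / (j − i). Reading off the sorted break points: {-7, -2}.
Verification: at each break x_0, at least two indices attain the minimum of min_i(a_i + i · x_0).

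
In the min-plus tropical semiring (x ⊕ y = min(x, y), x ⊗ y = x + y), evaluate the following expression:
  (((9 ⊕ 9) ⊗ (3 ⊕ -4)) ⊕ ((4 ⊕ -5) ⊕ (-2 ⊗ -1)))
(((9 ⊕ 9) ⊗ (3 ⊕ -4)) ⊕ ((4 ⊕ -5) ⊕ (-2 ⊗ -1))) = -5

Expand innermost to outermost. Recall ⊕ takes the minimum of its arguments and ⊗ takes their sum. Working out the expression (((9 ⊕ 9) ⊗ (3 ⊕ -4)) ⊕ ((4 ⊕ -5) ⊕ (-2 ⊗ -1))) gives -5.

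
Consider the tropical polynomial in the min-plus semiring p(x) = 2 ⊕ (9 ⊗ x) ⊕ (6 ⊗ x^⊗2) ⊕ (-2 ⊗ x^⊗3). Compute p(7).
p(7) = 2

A tropical monomial a ⊗ x^⊗i evaluates to a + i · x. Evaluating each term at x = 7:
  Term 0 contributes 2 + 0 · 7 = 2
  Term 1 contributes 9 + 1 · 7 = 16
  Term 2 contributes 6 + 2 · 7 = 20
  Term 3 contributes -2 + 3 · 7 = 19
p(7) = ⊕ of these = min[2, 16, 20, 19] = 2.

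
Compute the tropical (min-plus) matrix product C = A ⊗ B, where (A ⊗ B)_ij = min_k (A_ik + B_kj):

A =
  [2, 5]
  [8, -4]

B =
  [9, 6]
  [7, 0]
A ⊗ B =
  [11, 5]
  [3, -4]

Apply the min-plus product entry-by-entry:
  C[0][0] = min over k of (A[0][0] + B[0][0] = 2 + 9 = 11, A[0][1] + B[1][0] = 5 + 7 = 12) = 11 (attained at k = 0)
  C[0][1] = min over k of (A[0][0] + B[0][1] = 2 + 6 = 8, A[0][1] + B[1][1] = 5 + 0 = 5) = 5 (attained at k = 1)
  C[1][0] = min over k of (A[1][0] + B[0][0] = 8 + 9 = 17, A[1][1] + B[1][0] = -4 + 7 = 3) = 3 (attained at k = 1)
  C[1][1] = min over k of (A[1][0] + B[0][1] = 8 + 6 = 14, A[1][1] + B[1][1] = -4 + 0 = -4) = -4 (attained at k = 1)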